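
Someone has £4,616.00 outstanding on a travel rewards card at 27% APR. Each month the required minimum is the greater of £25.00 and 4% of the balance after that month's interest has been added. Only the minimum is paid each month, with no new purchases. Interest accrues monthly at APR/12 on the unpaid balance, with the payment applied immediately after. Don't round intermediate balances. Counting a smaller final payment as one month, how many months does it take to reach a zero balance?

Monthly rate r = 27%/12 = 2.25% = 0.0225.
While 4% of the post-interest balance exceeds £25.00, each month B ← (B·(1+r))·(1 − 0.04), i.e. B shrinks by the factor (1+r)·0.96 = 0.9816.
This holds for months 1–109. Entering month 110 the balance is £609.72; 4% of the post-interest balance is now below £25.00, so the flat £25.00 minimum applies from here.
From month 110 a fixed £25.00 at rate r clears £609.72 in 36 more payments. Total: 109 + 36 = 145 months.

145 months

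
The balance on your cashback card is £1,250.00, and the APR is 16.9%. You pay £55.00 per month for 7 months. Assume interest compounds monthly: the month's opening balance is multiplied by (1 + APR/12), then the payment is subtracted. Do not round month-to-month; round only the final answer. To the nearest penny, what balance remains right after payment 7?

Monthly rate r = 16.9%/12 = 1.40833% = 0.0140833.
Each month: B ← B·(1+r) − £55.00.
Month 1: interest £17.60; balance after payment £1,212.60.
Month 2: interest £17.08; balance after payment £1,174.68.
Month 3: interest £16.54; balance after payment £1,136.23.
Month 4: interest £16.00; balance after payment £1,097.23.
Month 5: interest £15.45; balance after payment £1,057.68.
Month 6: interest £14.90; balance after payment £1,017.58.
Month 7: interest £14.33; balance after payment £976.91.

£976.91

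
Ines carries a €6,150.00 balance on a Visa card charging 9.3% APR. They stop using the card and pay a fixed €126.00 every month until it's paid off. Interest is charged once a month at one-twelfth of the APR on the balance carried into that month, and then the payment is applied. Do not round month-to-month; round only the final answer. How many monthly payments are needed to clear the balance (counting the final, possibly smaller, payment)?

62 payments

Monthly rate r = 9.3%/12 = 0.775% = 0.00775.
Recurrence: B ← B·(1+r) − €126.00.
Month 1: interest €47.66; balance after payment €6,071.66.
Month 2: interest €47.06; balance after payment €5,992.72.
Closed form: n = −ln(1 − rB₀/P)/ln(1+r) = −ln(0.62173)/ln(1.00775) ≈ 61.561, so the balance reaches zero during payment 62.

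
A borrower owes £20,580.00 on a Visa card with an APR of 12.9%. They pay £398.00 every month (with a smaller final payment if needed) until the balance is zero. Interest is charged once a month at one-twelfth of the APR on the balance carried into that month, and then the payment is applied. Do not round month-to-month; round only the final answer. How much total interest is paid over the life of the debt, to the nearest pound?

£9,631

Monthly rate r = 12.9%/12 = 1.075% = 0.01075.
Payoff takes n = ⌈−ln(1 − rB₀/P)/ln(1+r)⌉ = ⌈75.906⌉ = 76 payments; the last is £360.62.
Total paid = 75·£398.00 + £360.62 = £30,210.62.
Total interest = total paid − principal = £30,210.62 − £20,580.00 = £9,630.62.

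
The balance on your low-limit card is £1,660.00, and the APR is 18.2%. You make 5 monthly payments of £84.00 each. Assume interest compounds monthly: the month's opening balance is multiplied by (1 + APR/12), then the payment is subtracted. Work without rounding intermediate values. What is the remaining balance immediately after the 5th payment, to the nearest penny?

Monthly rate r = 18.2%/12 = 1.51667% = 0.0151667.
Each month: B ← B·(1+r) − £84.00.
Month 1: interest £25.18; balance after payment £1,601.18.
Month 2: interest £24.28; balance after payment £1,541.46.
Month 3: interest £23.38; balance after payment £1,480.84.
Month 4: interest £22.46; balance after payment £1,419.30.
Month 5: interest £21.53; balance after payment £1,356.83.

£1,356.83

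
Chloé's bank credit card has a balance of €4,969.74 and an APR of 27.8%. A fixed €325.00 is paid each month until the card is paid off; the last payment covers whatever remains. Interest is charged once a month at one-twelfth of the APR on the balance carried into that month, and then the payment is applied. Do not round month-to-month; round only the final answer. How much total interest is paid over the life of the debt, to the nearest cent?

Monthly rate r = 27.8%/12 = 2.31667% = 0.0231667.
Payoff takes n = ⌈−ln(1 − rB₀/P)/ln(1+r)⌉ = ⌈19.096⌉ = 20 payments; the last is €31.58.
Total paid = 19·€325.00 + €31.58 = €6,206.58.
Total interest = total paid − principal = €6,206.58 − €4,969.74 = €1,236.84.

€1,236.84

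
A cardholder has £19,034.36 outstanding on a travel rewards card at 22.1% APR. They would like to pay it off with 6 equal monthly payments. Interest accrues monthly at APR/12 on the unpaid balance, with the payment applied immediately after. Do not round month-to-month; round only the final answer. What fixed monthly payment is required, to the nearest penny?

£3,379.99

Monthly rate r = 22.1%/12 = 1.84167% = 0.0184167.
Level-payment amortization: P = B₀·r / (1 − (1+r)^(−n)) = 19034.36·0.0184167 / (1 − 1.01842^(−6)).
Denominator 1 − (1+r)^(−6) = 0.103713177.
P = 350.549 / 0.103713177 ≈ 3379.99.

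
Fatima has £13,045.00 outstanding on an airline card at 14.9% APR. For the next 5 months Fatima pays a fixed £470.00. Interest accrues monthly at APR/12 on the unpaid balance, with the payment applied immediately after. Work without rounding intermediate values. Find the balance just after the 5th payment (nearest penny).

£11,466.15

Monthly rate r = 14.9%/12 = 1.24167% = 0.0124167.
Each month: B ← B·(1+r) − £470.00.
Month 1: interest £161.98; balance after payment £12,736.98.
Month 2: interest £158.15; balance after payment £12,425.13.
Month 3: interest £154.28; balance after payment £12,109.40.
Month 4: interest £150.36; balance after payment £11,789.76.
Month 5: interest £146.39; balance after payment £11,466.15.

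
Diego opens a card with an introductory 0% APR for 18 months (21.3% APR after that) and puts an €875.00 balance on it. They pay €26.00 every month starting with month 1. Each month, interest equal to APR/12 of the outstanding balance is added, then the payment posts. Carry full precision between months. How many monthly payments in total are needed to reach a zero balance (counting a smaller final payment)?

Promo months 1–18 at r₀ = 0%/12 = 0; months 19+ at r₁ = 21.3%/12 = 0.01775.
After month 18 (no interest yet): B = €875.00 − 18·€26.00 = €407.00.
Then at r₁ with €26.00/mo: n₂ = −ln(1 − r₁·B/P)/ln(1+r₁) ≈ 18.50 → 19 more payments.

37 payments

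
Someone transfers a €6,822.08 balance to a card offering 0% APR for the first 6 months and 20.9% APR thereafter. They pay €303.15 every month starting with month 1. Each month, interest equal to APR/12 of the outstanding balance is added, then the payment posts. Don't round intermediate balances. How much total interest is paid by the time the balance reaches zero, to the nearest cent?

€947.41

Promo months 1–6 at r₀ = 0%/12 = 0; months 7+ at r₁ = 20.9%/12 = 0.0174167.
After month 6 (no interest yet): B = €6,822.08 − 6·€303.15 = €5,003.18.
Then at r₁ with €303.15/mo: n₂ = −ln(1 − r₁·B/P)/ln(1+r₁) ≈ 19.63 → 20 more payments.
Total paid = 25·€303.15 + €190.74 = €7,769.49; interest = €7,769.49 − €6,822.08 = €947.41.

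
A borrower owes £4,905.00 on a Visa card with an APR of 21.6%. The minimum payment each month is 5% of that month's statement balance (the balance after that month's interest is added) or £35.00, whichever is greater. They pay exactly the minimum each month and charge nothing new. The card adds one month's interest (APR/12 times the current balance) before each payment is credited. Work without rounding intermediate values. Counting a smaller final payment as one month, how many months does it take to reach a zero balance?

Monthly rate r = 21.6%/12 = 1.8% = 0.018.
While 5% of the post-interest balance exceeds £35.00, each month B ← (B·(1+r))·(1 − 0.05), i.e. B shrinks by the factor (1+r)·0.95 = 0.9671.
This holds for months 1–59. Entering month 60 the balance is £681.48; 5% of the post-interest balance is now below £35.00, so the flat £35.00 minimum applies from here.
From month 60 a fixed £35.00 at rate r clears £681.48 in 25 more payments. Total: 59 + 25 = 84 months.

84 months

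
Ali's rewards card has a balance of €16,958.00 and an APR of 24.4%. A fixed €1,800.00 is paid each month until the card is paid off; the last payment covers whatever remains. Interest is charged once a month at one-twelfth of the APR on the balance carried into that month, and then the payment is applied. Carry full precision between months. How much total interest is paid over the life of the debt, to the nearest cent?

€2,062.13

Monthly rate r = 24.4%/12 = 2.03333% = 0.0203333.
Payoff takes n = ⌈−ln(1 − rB₀/P)/ln(1+r)⌉ = ⌈10.564⌉ = 11 payments; the last is €1,020.13.
Total paid = 10·€1,800.00 + €1,020.13 = €19,020.13.
Total interest = total paid − principal = €19,020.13 − €16,958.00 = €2,062.13.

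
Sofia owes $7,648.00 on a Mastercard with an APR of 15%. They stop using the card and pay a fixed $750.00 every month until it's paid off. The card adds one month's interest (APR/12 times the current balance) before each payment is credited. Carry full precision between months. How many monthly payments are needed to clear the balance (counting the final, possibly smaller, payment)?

Monthly rate r = 15%/12 = 1.25% = 0.0125.
Recurrence: B ← B·(1+r) − $750.00.
Month 1: interest $95.60; balance after payment $6,993.60.
Month 2: interest $87.42; balance after payment $6,331.02.
Closed form: n = −ln(1 − rB₀/P)/ln(1+r) = −ln(0.87253)/ln(1.0125) ≈ 10.976, so the balance reaches zero during payment 11.

11 payments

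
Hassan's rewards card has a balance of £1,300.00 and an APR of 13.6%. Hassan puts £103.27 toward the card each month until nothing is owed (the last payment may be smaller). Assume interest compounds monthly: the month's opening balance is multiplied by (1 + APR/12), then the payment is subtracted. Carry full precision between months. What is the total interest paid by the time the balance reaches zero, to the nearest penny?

£110.68

Monthly rate r = 13.6%/12 = 1.13333% = 0.0113333.
Payoff takes n = ⌈−ln(1 − rB₀/P)/ln(1+r)⌉ = ⌈13.659⌉ = 14 payments; the last is £68.17.
Total paid = 13·£103.27 + £68.17 = £1,410.68.
Total interest = total paid − principal = £1,410.68 − £1,300.00 = £110.68.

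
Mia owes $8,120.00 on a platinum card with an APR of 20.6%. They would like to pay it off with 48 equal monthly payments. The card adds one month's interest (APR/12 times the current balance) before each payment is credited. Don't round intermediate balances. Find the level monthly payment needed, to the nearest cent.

Monthly rate r = 20.6%/12 = 1.71667% = 0.0171667.
Level-payment amortization: P = B₀·r / (1 − (1+r)^(−n)) = 8120.00·0.0171667 / (1 − 1.01717^(−48)).
Denominator 1 − (1+r)^(−48) = 0.558248268.
P = 139.393 / 0.558248268 ≈ 249.70.

$249.70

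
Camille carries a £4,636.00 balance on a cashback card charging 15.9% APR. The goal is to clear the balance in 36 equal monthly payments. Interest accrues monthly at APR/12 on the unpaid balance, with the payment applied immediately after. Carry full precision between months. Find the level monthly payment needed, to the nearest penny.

£162.76

Monthly rate r = 15.9%/12 = 1.325% = 0.01325.
Level-payment amortization: P = B₀·r / (1 − (1+r)^(−n)) = 4636.00·0.01325 / (1 − 1.01325^(−36)).
Denominator 1 − (1+r)^(−36) = 0.377410269.
P = 61.427 / 0.377410269 ≈ 162.76.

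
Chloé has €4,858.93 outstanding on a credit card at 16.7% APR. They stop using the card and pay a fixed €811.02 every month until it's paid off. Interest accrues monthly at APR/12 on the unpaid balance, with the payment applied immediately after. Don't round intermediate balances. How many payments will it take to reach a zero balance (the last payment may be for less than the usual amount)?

Monthly rate r = 16.7%/12 = 1.39167% = 0.0139167.
Recurrence: B ← B·(1+r) − €811.02.
Month 1: interest €67.62; balance after payment €4,115.53.
Month 2: interest €57.27; balance after payment €3,361.78.
Closed form: n = −ln(1 − rB₀/P)/ln(1+r) = −ln(0.91662)/ln(1.01392) ≈ 6.299, so the balance reaches zero during payment 7.

7 payments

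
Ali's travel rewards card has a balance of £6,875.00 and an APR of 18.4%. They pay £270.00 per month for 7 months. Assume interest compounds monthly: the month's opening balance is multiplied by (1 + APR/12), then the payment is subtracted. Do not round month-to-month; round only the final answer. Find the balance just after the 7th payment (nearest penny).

£5,668.55

Monthly rate r = 18.4%/12 = 1.53333% = 0.0153333.
Each month: B ← B·(1+r) − £270.00.
Month 1: interest £105.42; balance after payment £6,710.42.
Month 2: interest £102.89; balance after payment £6,543.31.
Month 3: interest £100.33; balance after payment £6,373.64.
Month 4: interest £97.73; balance after payment £6,201.37.
Month 5: interest £95.09; balance after payment £6,026.46.
Month 6: interest £92.41; balance after payment £5,848.86.
Month 7: interest £89.68; balance after payment £5,668.55.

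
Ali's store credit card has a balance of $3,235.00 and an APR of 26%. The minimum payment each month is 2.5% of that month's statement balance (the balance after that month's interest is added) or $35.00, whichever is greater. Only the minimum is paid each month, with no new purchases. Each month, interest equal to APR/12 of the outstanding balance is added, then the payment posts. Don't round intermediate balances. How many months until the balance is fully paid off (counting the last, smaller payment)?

Monthly rate r = 26%/12 = 2.16667% = 0.0216667.
While 2.5% of the post-interest balance exceeds $35.00, each month B ← (B·(1+r))·(1 − 0.025), i.e. B shrinks by the factor (1+r)·0.975 = 0.99613.
This holds for months 1–222. Entering month 223 the balance is $1,366.30; 2.5% of the post-interest balance is now below $35.00, so the flat $35.00 minimum applies from here.
From month 223 a fixed $35.00 at rate r clears $1,366.30 in 88 more payments. Total: 222 + 88 = 310 months.

310 months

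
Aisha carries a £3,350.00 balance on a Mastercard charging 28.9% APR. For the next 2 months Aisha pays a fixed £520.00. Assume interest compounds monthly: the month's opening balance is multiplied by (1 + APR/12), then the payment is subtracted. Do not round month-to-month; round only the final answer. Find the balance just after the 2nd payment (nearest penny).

£2,460.78

Monthly rate r = 28.9%/12 = 2.40833% = 0.0240833.
Each month: B ← B·(1+r) − £520.00.
Month 1: interest £80.68; balance after payment £2,910.68.
Month 2: interest £70.10; balance after payment £2,460.78.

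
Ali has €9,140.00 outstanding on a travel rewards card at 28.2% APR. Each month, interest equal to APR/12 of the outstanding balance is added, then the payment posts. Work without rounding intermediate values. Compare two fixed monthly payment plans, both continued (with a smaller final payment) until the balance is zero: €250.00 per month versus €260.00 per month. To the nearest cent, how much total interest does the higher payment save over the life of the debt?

Monthly rate r = 28.2%/12 = 2.35% = 0.0235.
At €250.00/mo: n = ⌈−ln(1 − rB₀/P)/ln(1+r)⌉ = 85 payments (last €97.21); total interest = total paid − €9,140.00 = €11,957.21.
At €260.00/mo: 76 payments (last €81.84); total interest €10,441.84.
Interest saved = €11,957.21 − €10,441.84 = €1,515.37.

€1,515.37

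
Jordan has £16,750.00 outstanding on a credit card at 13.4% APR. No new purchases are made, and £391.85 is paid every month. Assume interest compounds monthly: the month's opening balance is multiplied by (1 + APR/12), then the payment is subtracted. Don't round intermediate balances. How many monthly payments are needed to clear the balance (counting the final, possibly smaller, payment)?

Monthly rate r = 13.4%/12 = 1.11667% = 0.0111667.
Recurrence: B ← B·(1+r) − £391.85.
Month 1: interest £187.04; balance after payment £16,545.19.
Month 2: interest £184.75; balance after payment £16,338.10.
Closed form: n = −ln(1 − rB₀/P)/ln(1+r) = −ln(0.52267)/ln(1.01117) ≈ 58.426, so the balance reaches zero during payment 59.

59 payments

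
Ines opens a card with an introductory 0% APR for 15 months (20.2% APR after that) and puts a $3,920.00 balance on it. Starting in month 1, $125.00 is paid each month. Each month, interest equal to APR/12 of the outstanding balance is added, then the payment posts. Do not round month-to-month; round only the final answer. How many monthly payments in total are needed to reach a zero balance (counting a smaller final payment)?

Promo months 1–15 at r₀ = 0%/12 = 0; months 16+ at r₁ = 20.2%/12 = 0.0168333.
After month 15 (no interest yet): B = $3,920.00 − 15·$125.00 = $2,045.00.
Then at r₁ with $125.00/mo: n₂ = −ln(1 − r₁·B/P)/ln(1+r₁) ≈ 19.30 → 20 more payments.

35 months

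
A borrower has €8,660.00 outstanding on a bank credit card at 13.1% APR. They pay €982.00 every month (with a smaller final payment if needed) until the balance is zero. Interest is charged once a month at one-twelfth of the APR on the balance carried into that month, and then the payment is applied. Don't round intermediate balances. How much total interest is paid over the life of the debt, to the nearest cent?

Monthly rate r = 13.1%/12 = 1.09167% = 0.0109167.
Payoff takes n = ⌈−ln(1 − rB₀/P)/ln(1+r)⌉ = ⌈9.323⌉ = 10 payments; the last is €318.48.
Total paid = 9·€982.00 + €318.48 = €9,156.48.
Total interest = total paid − principal = €9,156.48 − €8,660.00 = €496.48.

€496.48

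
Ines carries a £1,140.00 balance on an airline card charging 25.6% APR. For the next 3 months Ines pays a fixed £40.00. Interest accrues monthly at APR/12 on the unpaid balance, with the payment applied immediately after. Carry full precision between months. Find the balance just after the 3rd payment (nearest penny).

Monthly rate r = 25.6%/12 = 2.13333% = 0.0213333.
Each month: B ← B·(1+r) − £40.00.
Month 1: interest £24.32; balance after payment £1,124.32.
Month 2: interest £23.99; balance after payment £1,108.31.
Month 3: interest £23.64; balance after payment £1,091.95.

£1,091.95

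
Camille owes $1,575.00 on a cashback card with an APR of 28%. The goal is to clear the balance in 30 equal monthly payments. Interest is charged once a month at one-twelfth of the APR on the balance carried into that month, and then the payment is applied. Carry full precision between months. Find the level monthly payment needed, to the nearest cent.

$73.59

Monthly rate r = 28%/12 = 2.33333% = 0.0233333.
Level-payment amortization: P = B₀·r / (1 − (1+r)^(−n)) = 1575.00·0.0233333 / (1 − 1.02333^(−30)).
Denominator 1 − (1+r)^(−30) = 0.49940515.
P = 36.75 / 0.49940515 ≈ 73.59.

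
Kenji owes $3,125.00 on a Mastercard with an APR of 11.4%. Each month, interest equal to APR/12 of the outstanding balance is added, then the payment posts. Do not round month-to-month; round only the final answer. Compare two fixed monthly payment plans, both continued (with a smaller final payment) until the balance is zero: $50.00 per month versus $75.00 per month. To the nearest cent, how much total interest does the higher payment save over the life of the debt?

Monthly rate r = 11.4%/12 = 0.95% = 0.0095.
At $50.00/mo: n = ⌈−ln(1 − rB₀/P)/ln(1+r)⌉ = 96 payments (last $13.51); total interest = total paid − $3,125.00 = $1,638.51.
At $75.00/mo: 54 payments (last $22.14); total interest $872.14.
Interest saved = $1,638.51 − $872.14 = $766.37.

$766.37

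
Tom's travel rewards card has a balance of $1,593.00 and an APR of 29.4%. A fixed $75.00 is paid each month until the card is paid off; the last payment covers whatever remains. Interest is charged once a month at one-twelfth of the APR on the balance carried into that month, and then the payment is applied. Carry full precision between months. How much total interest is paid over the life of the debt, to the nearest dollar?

Monthly rate r = 29.4%/12 = 2.45% = 0.0245.
Payoff takes n = ⌈−ln(1 − rB₀/P)/ln(1+r)⌉ = ⌈30.356⌉ = 31 payments; the last is $26.92.
Total paid = 30·$75.00 + $26.92 = $2,276.92.
Total interest = total paid − principal = $2,276.92 − $1,593.00 = $683.92.

$684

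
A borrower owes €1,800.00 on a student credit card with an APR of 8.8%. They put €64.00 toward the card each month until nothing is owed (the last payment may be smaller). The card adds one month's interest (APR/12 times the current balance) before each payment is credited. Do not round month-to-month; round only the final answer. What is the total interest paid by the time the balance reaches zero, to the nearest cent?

€223.32

Monthly rate r = 8.8%/12 = 0.733333% = 0.00733333.
Payoff takes n = ⌈−ln(1 − rB₀/P)/ln(1+r)⌉ = ⌈31.614⌉ = 32 payments; the last is €39.32.
Total paid = 31·€64.00 + €39.32 = €2,023.32.
Total interest = total paid − principal = €2,023.32 − €1,800.00 = €223.32.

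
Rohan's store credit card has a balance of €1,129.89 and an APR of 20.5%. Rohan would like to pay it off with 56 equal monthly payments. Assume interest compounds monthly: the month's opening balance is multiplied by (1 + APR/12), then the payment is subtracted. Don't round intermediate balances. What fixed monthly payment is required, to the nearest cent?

€31.50

Monthly rate r = 20.5%/12 = 1.70833% = 0.0170833.
Level-payment amortization: P = B₀·r / (1 − (1+r)^(−n)) = 1129.89·0.0170833 / (1 − 1.01708^(−56)).
Denominator 1 − (1+r)^(−56) = 0.612712136.
P = 19.3023 / 0.612712136 ≈ 31.50.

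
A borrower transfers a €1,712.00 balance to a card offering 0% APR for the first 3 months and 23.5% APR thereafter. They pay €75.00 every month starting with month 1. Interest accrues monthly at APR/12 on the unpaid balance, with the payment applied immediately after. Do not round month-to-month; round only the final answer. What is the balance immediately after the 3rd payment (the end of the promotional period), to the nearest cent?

€1,487.00

Promo months 1–3 at r₀ = 0%/12 = 0; months 4+ at r₁ = 23.5%/12 = 0.0195833.
After month 3 (no interest yet): B = €1,712.00 − 3·€75.00 = €1,487.00.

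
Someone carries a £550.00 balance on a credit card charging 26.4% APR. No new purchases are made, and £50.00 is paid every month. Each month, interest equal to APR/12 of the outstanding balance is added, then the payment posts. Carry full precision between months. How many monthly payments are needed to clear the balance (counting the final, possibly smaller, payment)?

Monthly rate r = 26.4%/12 = 2.2% = 0.022.
Recurrence: B ← B·(1+r) − £50.00.
Month 1: interest £12.10; balance after payment £512.10.
Month 2: interest £11.27; balance after payment £473.37.
Closed form: n = −ln(1 − rB₀/P)/ln(1+r) = −ln(0.758)/ln(1.022) ≈ 12.732, so the balance reaches zero during payment 13.

13 payments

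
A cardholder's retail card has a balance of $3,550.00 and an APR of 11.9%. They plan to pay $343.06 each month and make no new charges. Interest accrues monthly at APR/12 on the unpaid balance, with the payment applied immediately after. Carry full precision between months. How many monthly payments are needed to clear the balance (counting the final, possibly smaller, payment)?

11 months

Monthly rate r = 11.9%/12 = 0.991667% = 0.00991667.
Recurrence: B ← B·(1+r) − $343.06.
Month 1: interest $35.20; balance after payment $3,242.14.
Month 2: interest $32.15; balance after payment $2,931.24.
Closed form: n = −ln(1 − rB₀/P)/ln(1+r) = −ln(0.89738)/ln(1.00992) ≈ 10.972, so the balance reaches zero during payment 11.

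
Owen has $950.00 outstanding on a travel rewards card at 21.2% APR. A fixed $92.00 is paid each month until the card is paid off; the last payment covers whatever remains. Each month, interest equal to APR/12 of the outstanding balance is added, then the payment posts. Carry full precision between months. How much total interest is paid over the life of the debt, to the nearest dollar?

$108

Monthly rate r = 21.2%/12 = 1.76667% = 0.0176667.
Payoff takes n = ⌈−ln(1 − rB₀/P)/ln(1+r)⌉ = ⌈11.501⌉ = 12 payments; the last is $46.32.
Total paid = 11·$92.00 + $46.32 = $1,058.32.
Total interest = total paid − principal = $1,058.32 − $950.00 = $108.32.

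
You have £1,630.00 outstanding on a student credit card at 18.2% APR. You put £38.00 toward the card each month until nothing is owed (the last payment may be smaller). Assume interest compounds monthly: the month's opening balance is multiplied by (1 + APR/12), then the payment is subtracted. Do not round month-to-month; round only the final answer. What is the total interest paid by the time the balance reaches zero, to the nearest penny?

£1,024.37

Monthly rate r = 18.2%/12 = 1.51667% = 0.0151667.
Payoff takes n = ⌈−ln(1 − rB₀/P)/ln(1+r)⌉ = ⌈69.851⌉ = 70 payments; the last is £32.37.
Total paid = 69·£38.00 + £32.37 = £2,654.37.
Total interest = total paid − principal = £2,654.37 − £1,630.00 = £1,024.37.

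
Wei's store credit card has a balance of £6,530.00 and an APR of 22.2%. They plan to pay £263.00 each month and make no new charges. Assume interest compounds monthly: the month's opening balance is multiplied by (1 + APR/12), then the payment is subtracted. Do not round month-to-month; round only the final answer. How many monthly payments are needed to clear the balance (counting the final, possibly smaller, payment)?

34 payments

Monthly rate r = 22.2%/12 = 1.85% = 0.0185.
Recurrence: B ← B·(1+r) − £263.00.
Month 1: interest £120.80; balance after payment £6,387.81.
Month 2: interest £118.17; balance after payment £6,242.98.
Closed form: n = −ln(1 − rB₀/P)/ln(1+r) = −ln(0.54067)/ln(1.0185) ≈ 33.547, so the balance reaches zero during payment 34.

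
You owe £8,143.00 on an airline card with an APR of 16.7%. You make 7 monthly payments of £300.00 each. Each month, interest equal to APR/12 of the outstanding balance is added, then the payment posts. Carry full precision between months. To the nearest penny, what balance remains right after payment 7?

£6,780.42

Monthly rate r = 16.7%/12 = 1.39167% = 0.0139167.
Each month: B ← B·(1+r) − £300.00.
Month 1: interest £113.32; balance after payment £7,956.32.
Month 2: interest £110.73; balance after payment £7,767.05.
Month 3: interest £108.09; balance after payment £7,575.14.
Month 4: interest £105.42; balance after payment £7,380.56.
Month 5: interest £102.71; balance after payment £7,183.27.
Month 6: interest £99.97; balance after payment £6,983.24.
Month 7: interest £97.18; balance after payment £6,780.42.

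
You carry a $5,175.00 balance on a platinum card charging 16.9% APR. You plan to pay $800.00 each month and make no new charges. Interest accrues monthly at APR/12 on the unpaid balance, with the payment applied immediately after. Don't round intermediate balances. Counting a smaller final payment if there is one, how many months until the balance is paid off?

Monthly rate r = 16.9%/12 = 1.40833% = 0.0140833.
Recurrence: B ← B·(1+r) − $800.00.
Month 1: interest $72.88; balance after payment $4,447.88.
Month 2: interest $62.64; balance after payment $3,710.52.
Closed form: n = −ln(1 − rB₀/P)/ln(1+r) = −ln(0.9089)/ln(1.01408) ≈ 6.830, so the balance reaches zero during payment 7.

7 months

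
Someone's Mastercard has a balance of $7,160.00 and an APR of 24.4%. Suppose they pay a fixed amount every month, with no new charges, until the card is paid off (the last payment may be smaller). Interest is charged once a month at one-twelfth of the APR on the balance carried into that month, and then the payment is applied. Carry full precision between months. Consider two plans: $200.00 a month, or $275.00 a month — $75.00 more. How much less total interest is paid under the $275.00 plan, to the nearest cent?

Monthly rate r = 24.4%/12 = 2.03333% = 0.0203333.
At $200.00/mo: n = ⌈−ln(1 − rB₀/P)/ln(1+r)⌉ = 65 payments (last $133.87); total interest = total paid − $7,160.00 = $5,773.87.
At $275.00/mo: 38 payments (last $123.27); total interest $3,138.27.
Interest saved = $5,773.87 − $3,138.27 = $2,635.60.

$2,635.60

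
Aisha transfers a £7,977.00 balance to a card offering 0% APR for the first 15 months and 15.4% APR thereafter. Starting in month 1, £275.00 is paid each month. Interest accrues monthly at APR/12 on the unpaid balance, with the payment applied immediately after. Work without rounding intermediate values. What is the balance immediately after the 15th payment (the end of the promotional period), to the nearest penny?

Promo months 1–15 at r₀ = 0%/12 = 0; months 16+ at r₁ = 15.4%/12 = 0.0128333.
After month 15 (no interest yet): B = £7,977.00 − 15·£275.00 = £3,852.00.

£3,852.00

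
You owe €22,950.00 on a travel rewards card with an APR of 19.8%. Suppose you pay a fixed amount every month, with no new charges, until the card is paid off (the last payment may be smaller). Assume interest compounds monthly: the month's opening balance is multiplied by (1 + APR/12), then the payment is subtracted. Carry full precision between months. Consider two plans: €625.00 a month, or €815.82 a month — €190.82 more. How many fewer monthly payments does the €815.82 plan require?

Monthly rate r = 19.8%/12 = 1.65% = 0.0165.
At €625.00/mo: n = ⌈−ln(1 − rB₀/P)/ln(1+r)⌉ = 57 payments (last €559.59); total interest = total paid − €22,950.00 = €12,609.59.
At €815.82/mo: 39 payments (last €102.69); total interest €8,153.85.
Payments saved = 57 − 39 = 18.

18 fewer payments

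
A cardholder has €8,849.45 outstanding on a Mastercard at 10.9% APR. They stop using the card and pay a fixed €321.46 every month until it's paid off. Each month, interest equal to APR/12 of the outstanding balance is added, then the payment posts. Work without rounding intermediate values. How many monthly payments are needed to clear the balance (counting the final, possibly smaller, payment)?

Monthly rate r = 10.9%/12 = 0.908333% = 0.00908333.
Recurrence: B ← B·(1+r) − €321.46.
Month 1: interest €80.38; balance after payment €8,608.37.
Month 2: interest €78.19; balance after payment €8,365.11.
Closed form: n = −ln(1 − rB₀/P)/ln(1+r) = −ln(0.74995)/ln(1.00908) ≈ 31.823, so the balance reaches zero during payment 32.

32 payments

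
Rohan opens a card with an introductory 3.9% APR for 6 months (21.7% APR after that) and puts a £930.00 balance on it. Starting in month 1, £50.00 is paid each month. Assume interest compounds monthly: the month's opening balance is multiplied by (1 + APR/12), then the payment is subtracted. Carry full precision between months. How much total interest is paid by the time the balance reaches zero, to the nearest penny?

£112.23

Promo months 1–6 at r₀ = 3.9%/12 = 0.00325; months 7+ at r₁ = 21.7%/12 = 0.0180833.
After month 6: iterate B ← B·(1+r₀) − £50.00 for 6 months → £645.83.
Then at r₁ with £50.00/mo: n₂ = −ln(1 − r₁·B/P)/ln(1+r₁) ≈ 14.84 → 15 more payments.
Total paid = 20·£50.00 + £42.23 = £1,042.23; interest = £1,042.23 − £930.00 = £112.23.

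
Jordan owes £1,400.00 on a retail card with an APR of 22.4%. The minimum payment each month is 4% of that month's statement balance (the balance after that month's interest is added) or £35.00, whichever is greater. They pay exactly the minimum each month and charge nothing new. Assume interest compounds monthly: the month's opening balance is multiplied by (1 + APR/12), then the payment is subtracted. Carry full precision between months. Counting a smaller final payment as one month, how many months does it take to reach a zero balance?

56 months

Monthly rate r = 22.4%/12 = 1.86667% = 0.0186667.
While 4% of the post-interest balance exceeds £35.00, each month B ← (B·(1+r))·(1 − 0.04), i.e. B shrinks by the factor (1+r)·0.96 = 0.97792.
This holds for months 1–22. Entering month 23 the balance is £856.65; 4% of the post-interest balance is now below £35.00, so the flat £35.00 minimum applies from here.
From month 23 a fixed £35.00 at rate r clears £856.65 in 34 more payments. Total: 22 + 34 = 56 months.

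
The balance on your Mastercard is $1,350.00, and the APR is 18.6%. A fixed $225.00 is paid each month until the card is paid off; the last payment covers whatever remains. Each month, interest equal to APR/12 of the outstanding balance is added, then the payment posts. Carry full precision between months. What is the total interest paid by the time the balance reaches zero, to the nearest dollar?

Monthly rate r = 18.6%/12 = 1.55% = 0.0155.
Payoff takes n = ⌈−ln(1 − rB₀/P)/ln(1+r)⌉ = ⌈6.346⌉ = 7 payments; the last is $78.31.
Total paid = 6·$225.00 + $78.31 = $1,428.31.
Total interest = total paid − principal = $1,428.31 − $1,350.00 = $78.31.

$78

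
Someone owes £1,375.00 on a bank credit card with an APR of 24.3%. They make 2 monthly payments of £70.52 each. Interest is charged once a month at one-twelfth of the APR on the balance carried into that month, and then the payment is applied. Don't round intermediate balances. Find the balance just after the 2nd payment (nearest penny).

Monthly rate r = 24.3%/12 = 2.025% = 0.02025.
Each month: B ← B·(1+r) − £70.52.
Month 1: interest £27.84; balance after payment £1,332.32.
Month 2: interest £26.98; balance after payment £1,288.78.

£1,288.78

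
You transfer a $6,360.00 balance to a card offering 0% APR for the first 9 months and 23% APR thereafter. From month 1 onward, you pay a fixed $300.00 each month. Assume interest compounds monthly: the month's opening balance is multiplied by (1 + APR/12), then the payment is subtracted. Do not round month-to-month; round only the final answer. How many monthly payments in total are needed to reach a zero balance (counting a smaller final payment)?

Promo months 1–9 at r₀ = 0%/12 = 0; months 10+ at r₁ = 23%/12 = 0.0191667.
After month 9 (no interest yet): B = $6,360.00 − 9·$300.00 = $3,660.00.
Then at r₁ with $300.00/mo: n₂ = −ln(1 − r₁·B/P)/ln(1+r₁) ≈ 14.03 → 15 more payments.

24 payments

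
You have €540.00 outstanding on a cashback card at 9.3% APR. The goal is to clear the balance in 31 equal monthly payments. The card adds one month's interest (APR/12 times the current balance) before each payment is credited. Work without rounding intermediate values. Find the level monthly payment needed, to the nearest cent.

Monthly rate r = 9.3%/12 = 0.775% = 0.00775.
Level-payment amortization: P = B₀·r / (1 − (1+r)^(−n)) = 540.00·0.00775 / (1 − 1.00775^(−31)).
Denominator 1 − (1+r)^(−31) = 0.212840052.
P = 4.185 / 0.212840052 ≈ 19.66.

€19.66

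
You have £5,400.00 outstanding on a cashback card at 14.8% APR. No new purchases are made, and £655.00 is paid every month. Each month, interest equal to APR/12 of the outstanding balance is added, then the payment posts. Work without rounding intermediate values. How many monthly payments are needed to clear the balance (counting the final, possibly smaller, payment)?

9 months

Monthly rate r = 14.8%/12 = 1.23333% = 0.0123333.
Recurrence: B ← B·(1+r) − £655.00.
Month 1: interest £66.60; balance after payment £4,811.60.
Month 2: interest £59.34; balance after payment £4,215.94.
Closed form: n = −ln(1 − rB₀/P)/ln(1+r) = −ln(0.89832)/ln(1.01233) ≈ 8.748, so the balance reaches zero during payment 9.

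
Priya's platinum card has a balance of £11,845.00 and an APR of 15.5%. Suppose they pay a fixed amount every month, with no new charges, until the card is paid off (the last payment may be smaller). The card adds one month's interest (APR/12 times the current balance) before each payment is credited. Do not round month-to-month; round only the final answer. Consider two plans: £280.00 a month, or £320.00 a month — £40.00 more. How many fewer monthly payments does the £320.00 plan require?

Monthly rate r = 15.5%/12 = 1.29167% = 0.0129167.
At £280.00/mo: n = ⌈−ln(1 − rB₀/P)/ln(1+r)⌉ = 62 payments (last £168.74); total interest = total paid − £11,845.00 = £5,403.74.
At £320.00/mo: 51 payments (last £215.30); total interest £4,370.30.
Payments saved = 62 − 51 = 11.

11 fewer payments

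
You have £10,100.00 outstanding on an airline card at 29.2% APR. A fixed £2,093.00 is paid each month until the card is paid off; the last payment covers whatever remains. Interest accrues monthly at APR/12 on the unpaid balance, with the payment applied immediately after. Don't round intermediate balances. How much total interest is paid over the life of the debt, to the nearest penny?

£778.08

Monthly rate r = 29.2%/12 = 2.43333% = 0.0243333.
Payoff takes n = ⌈−ln(1 − rB₀/P)/ln(1+r)⌉ = ⌈5.195⌉ = 6 payments; the last is £413.08.
Total paid = 5·£2,093.00 + £413.08 = £10,878.08.
Total interest = total paid − principal = £10,878.08 − £10,100.00 = £778.08.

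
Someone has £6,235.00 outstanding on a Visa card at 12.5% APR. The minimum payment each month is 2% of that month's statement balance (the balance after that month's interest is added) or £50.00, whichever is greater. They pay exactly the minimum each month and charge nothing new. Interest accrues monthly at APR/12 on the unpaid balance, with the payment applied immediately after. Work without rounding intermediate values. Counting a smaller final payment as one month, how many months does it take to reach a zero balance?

164 months

Monthly rate r = 12.5%/12 = 1.04167% = 0.0104167.
While 2% of the post-interest balance exceeds £50.00, each month B ← (B·(1+r))·(1 − 0.02), i.e. B shrinks by the factor (1+r)·0.98 = 0.99021.
This holds for months 1–94. Entering month 95 the balance is £2,472.49; 2% of the post-interest balance is now below £50.00, so the flat £50.00 minimum applies from here.
From month 95 a fixed £50.00 at rate r clears £2,472.49 in 70 more payments. Total: 94 + 70 = 164 months.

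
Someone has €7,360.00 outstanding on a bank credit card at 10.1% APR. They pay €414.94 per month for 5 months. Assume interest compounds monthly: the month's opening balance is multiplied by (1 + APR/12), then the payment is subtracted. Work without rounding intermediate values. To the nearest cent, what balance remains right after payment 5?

€5,565.07

Monthly rate r = 10.1%/12 = 0.841667% = 0.00841667.
Each month: B ← B·(1+r) − €414.94.
Month 1: interest €61.95; balance after payment €7,007.01.
Month 2: interest €58.98; balance after payment €6,651.04.
Month 3: interest €55.98; balance after payment €6,292.08.
Month 4: interest €52.96; balance after payment €5,930.10.
Month 5: interest €49.91; balance after payment €5,565.07.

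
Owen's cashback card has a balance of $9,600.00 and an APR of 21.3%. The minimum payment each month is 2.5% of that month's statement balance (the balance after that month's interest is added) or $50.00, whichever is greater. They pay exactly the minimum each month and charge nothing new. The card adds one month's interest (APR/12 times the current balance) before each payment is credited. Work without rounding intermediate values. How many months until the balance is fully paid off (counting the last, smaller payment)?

274 months

Monthly rate r = 21.3%/12 = 1.775% = 0.01775.
While 2.5% of the post-interest balance exceeds $50.00, each month B ← (B·(1+r))·(1 − 0.025), i.e. B shrinks by the factor (1+r)·0.975 = 0.99231.
This holds for months 1–206. Entering month 207 the balance is $1,955.65; 2.5% of the post-interest balance is now below $50.00, so the flat $50.00 minimum applies from here.
From month 207 a fixed $50.00 at rate r clears $1,955.65 in 68 more payments. Total: 206 + 68 = 274 months.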